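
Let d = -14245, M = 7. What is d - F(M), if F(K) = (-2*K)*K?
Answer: -14147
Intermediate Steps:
F(K) = -2*K²
d - F(M) = -14245 - (-2)*7² = -14245 - (-2)*49 = -14245 - 1*(-98) = -14245 + 98 = -14147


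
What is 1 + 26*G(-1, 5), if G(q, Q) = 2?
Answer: 53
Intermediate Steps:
1 + 26*G(-1, 5) = 1 + 26*2 = 1 + 52 = 53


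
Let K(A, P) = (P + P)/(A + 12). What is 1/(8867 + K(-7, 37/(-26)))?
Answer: 65/576318 ≈ 0.00011278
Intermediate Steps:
K(A, P) = 2*P/(12 + A) (K(A, P) = (2*P)/(12 + A) = 2*P/(12 + A))
1/(8867 + K(-7, 37/(-26))) = 1/(8867 + 2*(37/(-26))/(12 - 7)) = 1/(8867 + 2*(37*(-1/26))/5) = 1/(8867 + 2*(-37/26)*(⅕)) = 1/(8867 - 37/65) = 1/(576318/65) = 65/576318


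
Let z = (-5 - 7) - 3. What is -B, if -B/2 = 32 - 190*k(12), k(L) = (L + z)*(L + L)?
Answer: 27424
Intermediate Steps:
z = -15 (z = -12 - 3 = -15)
k(L) = 2*L*(-15 + L) (k(L) = (L - 15)*(L + L) = (-15 + L)*(2*L) = 2*L*(-15 + L))
B = -27424 (B = -2*(32 - 380*12*(-15 + 12)) = -2*(32 - 380*12*(-3)) = -2*(32 - 190*(-72)) = -2*(32 + 13680) = -2*13712 = -27424)
-B = -1*(-27424) = 27424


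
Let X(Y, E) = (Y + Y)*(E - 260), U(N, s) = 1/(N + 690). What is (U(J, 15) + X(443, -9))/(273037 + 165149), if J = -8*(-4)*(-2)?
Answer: -7104623/13062116 ≈ -0.54391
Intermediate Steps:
J = -64 (J = 32*(-2) = -64)
U(N, s) = 1/(690 + N)
X(Y, E) = 2*Y*(-260 + E) (X(Y, E) = (2*Y)*(-260 + E) = 2*Y*(-260 + E))
(U(J, 15) + X(443, -9))/(273037 + 165149) = (1/(690 - 64) + 2*443*(-260 - 9))/(273037 + 165149) = (1/626 + 2*443*(-269))/438186 = (1/626 - 238334)*(1/438186) = -149197083/626*1/438186 = -7104623/13062116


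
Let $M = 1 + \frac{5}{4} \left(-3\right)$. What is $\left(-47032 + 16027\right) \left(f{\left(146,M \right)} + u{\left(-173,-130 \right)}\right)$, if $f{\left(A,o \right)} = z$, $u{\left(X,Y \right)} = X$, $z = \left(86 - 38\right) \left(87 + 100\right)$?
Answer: $-272937015$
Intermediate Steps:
$M = - \frac{11}{4}$ ($M = 1 + 5 \cdot \frac{1}{4} \left(-3\right) = 1 + \frac{5}{4} \left(-3\right) = 1 - \frac{15}{4} = - \frac{11}{4} \approx -2.75$)
$z = 8976$ ($z = 48 \cdot 187 = 8976$)
$f{\left(A,o \right)} = 8976$
$\left(-47032 + 16027\right) \left(f{\left(146,M \right)} + u{\left(-173,-130 \right)}\right) = \left(-47032 + 16027\right) \left(8976 - 173\right) = \left(-31005\right) 8803 = -272937015$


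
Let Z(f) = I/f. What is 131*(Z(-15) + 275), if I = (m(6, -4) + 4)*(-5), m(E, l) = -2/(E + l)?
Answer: 36156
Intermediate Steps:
I = -15 (I = (-2/(6 - 4) + 4)*(-5) = (-2/2 + 4)*(-5) = (-2*½ + 4)*(-5) = (-1 + 4)*(-5) = 3*(-5) = -15)
Z(f) = -15/f
131*(Z(-15) + 275) = 131*(-15/(-15) + 275) = 131*(-15*(-1/15) + 275) = 131*(1 + 275) = 131*276 = 36156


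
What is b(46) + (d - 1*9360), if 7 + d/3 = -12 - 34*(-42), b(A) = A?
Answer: -5087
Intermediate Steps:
d = 4227 (d = -21 + 3*(-12 - 34*(-42)) = -21 + 3*(-12 + 1428) = -21 + 3*1416 = -21 + 4248 = 4227)
b(46) + (d - 1*9360) = 46 + (4227 - 1*9360) = 46 + (4227 - 9360) = 46 - 5133 = -5087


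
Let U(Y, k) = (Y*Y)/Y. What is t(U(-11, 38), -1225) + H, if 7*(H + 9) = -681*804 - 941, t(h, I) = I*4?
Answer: -582828/7 ≈ -83261.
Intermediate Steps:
U(Y, k) = Y (U(Y, k) = Y²/Y = Y)
t(h, I) = 4*I
H = -548528/7 (H = -9 + (-681*804 - 941)/7 = -9 + (-547524 - 941)/7 = -9 + (⅐)*(-548465) = -9 - 548465/7 = -548528/7 ≈ -78361.)
t(U(-11, 38), -1225) + H = 4*(-1225) - 548528/7 = -4900 - 548528/7 = -582828/7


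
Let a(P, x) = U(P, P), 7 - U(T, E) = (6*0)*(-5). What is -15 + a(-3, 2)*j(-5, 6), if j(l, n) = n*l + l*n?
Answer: -435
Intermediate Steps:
U(T, E) = 7 (U(T, E) = 7 - 6*0*(-5) = 7 - 0*(-5) = 7 - 1*0 = 7 + 0 = 7)
a(P, x) = 7
j(l, n) = 2*l*n (j(l, n) = l*n + l*n = 2*l*n)
-15 + a(-3, 2)*j(-5, 6) = -15 + 7*(2*(-5)*6) = -15 + 7*(-60) = -15 - 420 = -435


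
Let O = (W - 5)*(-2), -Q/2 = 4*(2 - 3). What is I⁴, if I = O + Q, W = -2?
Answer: 234256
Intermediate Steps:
Q = 8 (Q = -8*(2 - 3) = -8*(-1) = -2*(-4) = 8)
O = 14 (O = (-2 - 5)*(-2) = -7*(-2) = 14)
I = 22 (I = 14 + 8 = 22)
I⁴ = 22⁴ = 234256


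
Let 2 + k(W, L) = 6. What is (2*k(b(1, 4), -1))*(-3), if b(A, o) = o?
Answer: -24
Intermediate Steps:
k(W, L) = 4 (k(W, L) = -2 + 6 = 4)
(2*k(b(1, 4), -1))*(-3) = (2*4)*(-3) = 8*(-3) = -24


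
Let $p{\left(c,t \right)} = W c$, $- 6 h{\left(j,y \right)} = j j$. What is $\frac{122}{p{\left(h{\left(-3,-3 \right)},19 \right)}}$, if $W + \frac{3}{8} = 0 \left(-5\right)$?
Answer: $\frac{1952}{9} \approx 216.89$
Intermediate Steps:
$W = - \frac{3}{8}$ ($W = - \frac{3}{8} + 0 \left(-5\right) = - \frac{3}{8} + 0 = - \frac{3}{8} \approx -0.375$)
$h{\left(j,y \right)} = - \frac{j^{2}}{6}$ ($h{\left(j,y \right)} = - \frac{j j}{6} = - \frac{j^{2}}{6}$)
$p{\left(c,t \right)} = - \frac{3 c}{8}$
$\frac{122}{p{\left(h{\left(-3,-3 \right)},19 \right)}} = \frac{122}{\left(- \frac{3}{8}\right) \left(- \frac{\left(-3\right)^{2}}{6}\right)} = \frac{122}{\left(- \frac{3}{8}\right) \left(\left(- \frac{1}{6}\right) 9\right)} = \frac{122}{\left(- \frac{3}{8}\right) \left(- \frac{3}{2}\right)} = \frac{122}{\frac{9}{16}} = 122 \cdot \frac{16}{9} = \frac{1952}{9}$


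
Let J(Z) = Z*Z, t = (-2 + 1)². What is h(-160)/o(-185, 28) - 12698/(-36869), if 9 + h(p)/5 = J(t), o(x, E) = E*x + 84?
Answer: 1181853/3355079 ≈ 0.35226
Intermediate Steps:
o(x, E) = 84 + E*x
t = 1 (t = (-1)² = 1)
J(Z) = Z²
h(p) = -40 (h(p) = -45 + 5*1² = -45 + 5*1 = -45 + 5 = -40)
h(-160)/o(-185, 28) - 12698/(-36869) = -40/(84 + 28*(-185)) - 12698/(-36869) = -40/(84 - 5180) - 12698*(-1/36869) = -40/(-5096) + 1814/5267 = -40*(-1/5096) + 1814/5267 = 5/637 + 1814/5267 = 1181853/3355079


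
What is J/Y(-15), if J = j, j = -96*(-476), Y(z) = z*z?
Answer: 15232/75 ≈ 203.09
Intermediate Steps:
Y(z) = z²
j = 45696
J = 45696
J/Y(-15) = 45696/((-15)²) = 45696/225 = 45696*(1/225) = 15232/75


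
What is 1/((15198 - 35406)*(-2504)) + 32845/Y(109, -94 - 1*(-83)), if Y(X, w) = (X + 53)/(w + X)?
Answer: 27145744008347/1366222464 ≈ 19869.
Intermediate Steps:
Y(X, w) = (53 + X)/(X + w)
1/((15198 - 35406)*(-2504)) + 32845/Y(109, -94 - 1*(-83)) = 1/((15198 - 35406)*(-2504)) + 32845/(((53 + 109)/(109 + (-94 - 1*(-83))))) = -1/2504/(-20208) + 32845/((162/(109 + (-94 + 83)))) = -1/20208*(-1/2504) + 32845/((162/(109 - 11))) = 1/50600832 + 32845/((162/98)) = 1/50600832 + 32845/(((1/98)*162)) = 1/50600832 + 32845/(81/49) = 1/50600832 + 32845*(49/81) = 1/50600832 + 1609405/81 = 27145744008347/1366222464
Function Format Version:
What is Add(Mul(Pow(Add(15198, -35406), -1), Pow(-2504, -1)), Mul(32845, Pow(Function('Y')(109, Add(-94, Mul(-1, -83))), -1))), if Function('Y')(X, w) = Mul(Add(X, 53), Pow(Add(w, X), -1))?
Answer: Rational(27145744008347, 1366222464) ≈ 19869.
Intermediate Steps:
Function('Y')(X, w) = Mul(Pow(Add(X, w), -1), Add(53, X)) (Function('Y')(X, w) = Mul(Add(53, X), Pow(Add(X, w), -1)) = Mul(Pow(Add(X, w), -1), Add(53, X)))
Add(Mul(Pow(Add(15198, -35406), -1), Pow(-2504, -1)), Mul(32845, Pow(Function('Y')(109, Add(-94, Mul(-1, -83))), -1))) = Add(Mul(Pow(Add(15198, -35406), -1), Pow(-2504, -1)), Mul(32845, Pow(Mul(Pow(Add(109, Add(-94, Mul(-1, -83))), -1), Add(53, 109)), -1))) = Add(Mul(Pow(-20208, -1), Rational(-1, 2504)), Mul(32845, Pow(Mul(Pow(Add(109, Add(-94, 83)), -1), 162), -1))) = Add(Mul(Rational(-1, 20208), Rational(-1, 2504)), Mul(32845, Pow(Mul(Pow(Add(109, -11), -1), 162), -1))) = Add(Rational(1, 50600832), Mul(32845, Pow(Mul(Pow(98, -1), 162), -1))) = Add(Rational(1, 50600832), Mul(32845, Pow(Mul(Rational(1, 98), 162), -1))) = Add(Rational(1, 50600832), Mul(32845, Pow(Rational(81, 49), -1))) = Add(Rational(1, 50600832), Mul(32845, Rational(49, 81))) = Add(Rational(1, 50600832), Rational(1609405, 81)) = Rational(27145744008347, 1366222464)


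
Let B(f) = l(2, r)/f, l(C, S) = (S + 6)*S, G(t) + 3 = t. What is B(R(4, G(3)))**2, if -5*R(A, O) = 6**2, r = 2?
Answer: 400/81 ≈ 4.9383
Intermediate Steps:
G(t) = -3 + t
R(A, O) = -36/5 (R(A, O) = -1/5*6**2 = -1/5*36 = -36/5)
l(C, S) = S*(6 + S) (l(C, S) = (6 + S)*S = S*(6 + S))
B(f) = 16/f (B(f) = (2*(6 + 2))/f = (2*8)/f = 16/f)
B(R(4, G(3)))**2 = (16/(-36/5))**2 = (16*(-5/36))**2 = (-20/9)**2 = 400/81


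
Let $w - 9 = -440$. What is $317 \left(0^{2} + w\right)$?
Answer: $-136627$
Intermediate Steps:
$w = -431$ ($w = 9 - 440 = -431$)
$317 \left(0^{2} + w\right) = 317 \left(0^{2} - 431\right) = 317 \left(0 - 431\right) = 317 \left(-431\right) = -136627$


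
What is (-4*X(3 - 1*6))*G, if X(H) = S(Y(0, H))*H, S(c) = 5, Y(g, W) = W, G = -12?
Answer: -720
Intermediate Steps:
X(H) = 5*H
(-4*X(3 - 1*6))*G = -20*(3 - 1*6)*(-12) = -20*(3 - 6)*(-12) = -20*(-3)*(-12) = -4*(-15)*(-12) = 60*(-12) = -720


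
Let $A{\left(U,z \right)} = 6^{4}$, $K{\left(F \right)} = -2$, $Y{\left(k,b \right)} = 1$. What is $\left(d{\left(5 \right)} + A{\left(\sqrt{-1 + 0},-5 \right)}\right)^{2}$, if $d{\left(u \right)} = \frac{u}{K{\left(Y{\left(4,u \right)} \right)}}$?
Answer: $\frac{6692569}{4} \approx 1.6731 \cdot 10^{6}$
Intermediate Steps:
$A{\left(U,z \right)} = 1296$
$d{\left(u \right)} = - \frac{u}{2}$ ($d{\left(u \right)} = \frac{u}{-2} = u \left(- \frac{1}{2}\right) = - \frac{u}{2}$)
$\left(d{\left(5 \right)} + A{\left(\sqrt{-1 + 0},-5 \right)}\right)^{2} = \left(\left(- \frac{1}{2}\right) 5 + 1296\right)^{2} = \left(- \frac{5}{2} + 1296\right)^{2} = \left(\frac{2587}{2}\right)^{2} = \frac{6692569}{4}$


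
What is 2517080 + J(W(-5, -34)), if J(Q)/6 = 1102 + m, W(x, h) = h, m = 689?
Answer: 2527826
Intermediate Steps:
J(Q) = 10746 (J(Q) = 6*(1102 + 689) = 6*1791 = 10746)
2517080 + J(W(-5, -34)) = 2517080 + 10746 = 2527826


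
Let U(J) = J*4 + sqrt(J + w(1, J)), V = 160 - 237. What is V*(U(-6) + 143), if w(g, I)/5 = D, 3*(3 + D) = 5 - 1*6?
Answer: -9163 - 154*I*sqrt(51)/3 ≈ -9163.0 - 366.59*I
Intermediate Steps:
D = -10/3 (D = -3 + (5 - 1*6)/3 = -3 + (5 - 6)/3 = -3 + (1/3)*(-1) = -3 - 1/3 = -10/3 ≈ -3.3333)
w(g, I) = -50/3 (w(g, I) = 5*(-10/3) = -50/3)
V = -77
U(J) = sqrt(-50/3 + J) + 4*J (U(J) = J*4 + sqrt(J - 50/3) = 4*J + sqrt(-50/3 + J) = sqrt(-50/3 + J) + 4*J)
V*(U(-6) + 143) = -77*((4*(-6) + sqrt(-150 + 9*(-6))/3) + 143) = -77*((-24 + sqrt(-150 - 54)/3) + 143) = -77*((-24 + sqrt(-204)/3) + 143) = -77*((-24 + (2*I*sqrt(51))/3) + 143) = -77*((-24 + 2*I*sqrt(51)/3) + 143) = -77*(119 + 2*I*sqrt(51)/3) = -9163 - 154*I*sqrt(51)/3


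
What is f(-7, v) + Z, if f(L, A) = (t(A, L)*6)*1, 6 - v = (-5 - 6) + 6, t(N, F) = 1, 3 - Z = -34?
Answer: 43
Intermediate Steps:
Z = 37 (Z = 3 - 1*(-34) = 3 + 34 = 37)
v = 11 (v = 6 - ((-5 - 6) + 6) = 6 - (-11 + 6) = 6 - 1*(-5) = 6 + 5 = 11)
f(L, A) = 6 (f(L, A) = (1*6)*1 = 6*1 = 6)
f(-7, v) + Z = 6 + 37 = 43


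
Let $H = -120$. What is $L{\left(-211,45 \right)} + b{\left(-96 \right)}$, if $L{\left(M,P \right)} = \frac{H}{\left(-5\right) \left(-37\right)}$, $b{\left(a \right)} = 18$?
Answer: $\frac{642}{37} \approx 17.351$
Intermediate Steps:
$L{\left(M,P \right)} = - \frac{24}{37}$ ($L{\left(M,P \right)} = - \frac{120}{\left(-5\right) \left(-37\right)} = - \frac{120}{185} = \left(-120\right) \frac{1}{185} = - \frac{24}{37}$)
$L{\left(-211,45 \right)} + b{\left(-96 \right)} = - \frac{24}{37} + 18 = \frac{642}{37}$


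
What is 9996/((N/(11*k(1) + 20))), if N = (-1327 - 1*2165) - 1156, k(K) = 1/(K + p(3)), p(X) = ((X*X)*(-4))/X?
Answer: -6783/166 ≈ -40.861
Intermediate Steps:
p(X) = -4*X (p(X) = (X**2*(-4))/X = (-4*X**2)/X = -4*X)
k(K) = 1/(-12 + K) (k(K) = 1/(K - 4*3) = 1/(K - 12) = 1/(-12 + K))
N = -4648 (N = (-1327 - 2165) - 1156 = -3492 - 1156 = -4648)
9996/((N/(11*k(1) + 20))) = 9996/((-4648/(11/(-12 + 1) + 20))) = 9996/((-4648/(11/(-11) + 20))) = 9996/((-4648/(11*(-1/11) + 20))) = 9996/((-4648/(-1 + 20))) = 9996/((-4648/19)) = 9996/((-4648*1/19)) = 9996/(-4648/19) = 9996*(-19/4648) = -6783/166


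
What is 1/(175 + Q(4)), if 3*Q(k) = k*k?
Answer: 3/541 ≈ 0.0055453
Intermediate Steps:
Q(k) = k²/3 (Q(k) = (k*k)/3 = k²/3)
1/(175 + Q(4)) = 1/(175 + (⅓)*4²) = 1/(175 + (⅓)*16) = 1/(175 + 16/3) = 1/(541/3) = 3/541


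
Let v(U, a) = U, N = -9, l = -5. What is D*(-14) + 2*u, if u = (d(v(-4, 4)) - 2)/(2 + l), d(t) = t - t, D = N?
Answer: 382/3 ≈ 127.33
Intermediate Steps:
D = -9
d(t) = 0
u = ⅔ (u = (0 - 2)/(2 - 5) = -2/(-3) = -2*(-⅓) = ⅔ ≈ 0.66667)
D*(-14) + 2*u = -9*(-14) + 2*(⅔) = 126 + 4/3 = 382/3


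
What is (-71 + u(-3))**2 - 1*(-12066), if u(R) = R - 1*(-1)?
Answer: 17395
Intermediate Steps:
u(R) = 1 + R (u(R) = R + 1 = 1 + R)
(-71 + u(-3))**2 - 1*(-12066) = (-71 + (1 - 3))**2 - 1*(-12066) = (-71 - 2)**2 + 12066 = (-73)**2 + 12066 = 5329 + 12066 = 17395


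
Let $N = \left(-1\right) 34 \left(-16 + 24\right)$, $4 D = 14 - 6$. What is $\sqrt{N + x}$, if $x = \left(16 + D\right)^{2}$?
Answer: $2 \sqrt{13} \approx 7.2111$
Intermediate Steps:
$D = 2$ ($D = \frac{14 - 6}{4} = \frac{1}{4} \cdot 8 = 2$)
$x = 324$ ($x = \left(16 + 2\right)^{2} = 18^{2} = 324$)
$N = -272$ ($N = \left(-34\right) 8 = -272$)
$\sqrt{N + x} = \sqrt{-272 + 324} = \sqrt{52} = 2 \sqrt{13}$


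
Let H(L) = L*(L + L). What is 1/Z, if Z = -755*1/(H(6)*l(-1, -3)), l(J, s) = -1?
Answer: 72/755 ≈ 0.095364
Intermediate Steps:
H(L) = 2*L² (H(L) = L*(2*L) = 2*L²)
Z = 755/72 (Z = -755/((-2*6²)) = -755/((-2*36)) = -755/((-1*72)) = -755/(-72) = -755*(-1/72) = 755/72 ≈ 10.486)
1/Z = 1/(755/72) = 72/755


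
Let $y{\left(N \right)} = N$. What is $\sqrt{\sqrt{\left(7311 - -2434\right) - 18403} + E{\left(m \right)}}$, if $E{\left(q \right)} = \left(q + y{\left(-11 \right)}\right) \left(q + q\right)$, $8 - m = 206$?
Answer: $\sqrt{82764 + 3 i \sqrt{962}} \approx 287.69 + 0.162 i$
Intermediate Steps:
$m = -198$ ($m = 8 - 206 = -198$)
$E{\left(q \right)} = 2 q \left(-11 + q\right)$ ($E{\left(q \right)} = \left(q - 11\right) \left(q + q\right) = \left(-11 + q\right) 2 q = 2 q \left(-11 + q\right)$)
$\sqrt{\sqrt{\left(7311 - -2434\right) - 18403} + E{\left(m \right)}} = \sqrt{\sqrt{\left(7311 - -2434\right) - 18403} + 2 \left(-198\right) \left(-11 - 198\right)} = \sqrt{\sqrt{\left(7311 + 2434\right) - 18403} + 2 \left(-198\right) \left(-209\right)} = \sqrt{\sqrt{9745 - 18403} + 82764} = \sqrt{\sqrt{-8658} + 82764} = \sqrt{3 i \sqrt{962} + 82764} = \sqrt{82764 + 3 i \sqrt{962}}$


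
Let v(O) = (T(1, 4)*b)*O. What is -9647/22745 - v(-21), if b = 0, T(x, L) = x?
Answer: -9647/22745 ≈ -0.42414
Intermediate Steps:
v(O) = 0 (v(O) = (1*0)*O = 0*O = 0)
-9647/22745 - v(-21) = -9647/22745 - 1*0 = -9647*1/22745 + 0 = -9647/22745 + 0 = -9647/22745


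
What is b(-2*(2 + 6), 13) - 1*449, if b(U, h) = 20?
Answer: -429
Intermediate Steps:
b(-2*(2 + 6), 13) - 1*449 = 20 - 1*449 = 20 - 449 = -429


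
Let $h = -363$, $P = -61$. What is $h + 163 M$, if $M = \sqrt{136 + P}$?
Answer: $-363 + 815 \sqrt{3} \approx 1048.6$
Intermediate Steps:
$M = 5 \sqrt{3}$ ($M = \sqrt{136 - 61} = \sqrt{75} = 5 \sqrt{3} \approx 8.6602$)
$h + 163 M = -363 + 163 \cdot 5 \sqrt{3} = -363 + 815 \sqrt{3}$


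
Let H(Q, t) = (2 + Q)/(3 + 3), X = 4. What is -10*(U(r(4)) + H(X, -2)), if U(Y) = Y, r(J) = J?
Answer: -50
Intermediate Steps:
H(Q, t) = ⅓ + Q/6 (H(Q, t) = (2 + Q)/6 = (2 + Q)*(⅙) = ⅓ + Q/6)
-10*(U(r(4)) + H(X, -2)) = -10*(4 + (⅓ + (⅙)*4)) = -10*(4 + (⅓ + ⅔)) = -10*(4 + 1) = -10*5 = -50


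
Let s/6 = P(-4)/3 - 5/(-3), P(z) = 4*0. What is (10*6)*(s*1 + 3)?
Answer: 780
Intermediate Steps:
P(z) = 0
s = 10 (s = 6*(0/3 - 5/(-3)) = 6*(0*(⅓) - 5*(-⅓)) = 6*(0 + 5/3) = 6*(5/3) = 10)
(10*6)*(s*1 + 3) = (10*6)*(10*1 + 3) = 60*(10 + 3) = 60*13 = 780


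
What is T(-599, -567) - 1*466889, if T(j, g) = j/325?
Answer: -151739524/325 ≈ -4.6689e+5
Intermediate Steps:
T(j, g) = j/325 (T(j, g) = j*(1/325) = j/325)
T(-599, -567) - 1*466889 = (1/325)*(-599) - 1*466889 = -599/325 - 466889 = -151739524/325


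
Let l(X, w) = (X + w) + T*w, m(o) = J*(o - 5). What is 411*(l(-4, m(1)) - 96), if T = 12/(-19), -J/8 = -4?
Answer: -1149156/19 ≈ -60482.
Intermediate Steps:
J = 32 (J = -8*(-4) = 32)
T = -12/19 (T = 12*(-1/19) = -12/19 ≈ -0.63158)
m(o) = -160 + 32*o (m(o) = 32*(o - 5) = 32*(-5 + o) = -160 + 32*o)
l(X, w) = X + 7*w/19 (l(X, w) = (X + w) - 12*w/19 = X + 7*w/19)
411*(l(-4, m(1)) - 96) = 411*((-4 + 7*(-160 + 32*1)/19) - 96) = 411*((-4 + 7*(-160 + 32)/19) - 96) = 411*((-4 + (7/19)*(-128)) - 96) = 411*((-4 - 896/19) - 96) = 411*(-972/19 - 96) = 411*(-2796/19) = -1149156/19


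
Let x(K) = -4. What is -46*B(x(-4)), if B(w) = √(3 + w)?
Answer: -46*I ≈ -46.0*I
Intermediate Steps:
-46*B(x(-4)) = -46*√(3 - 4) = -46*I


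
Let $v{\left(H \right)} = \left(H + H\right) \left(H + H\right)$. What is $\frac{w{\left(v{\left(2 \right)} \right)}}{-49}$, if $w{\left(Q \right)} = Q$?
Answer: $- \frac{16}{49} \approx -0.32653$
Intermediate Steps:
$v{\left(H \right)} = 4 H^{2}$ ($v{\left(H \right)} = 2 H 2 H = 4 H^{2}$)
$\frac{w{\left(v{\left(2 \right)} \right)}}{-49} = \frac{4 \cdot 2^{2}}{-49} = 4 \cdot 4 \left(- \frac{1}{49}\right) = 16 \left(- \frac{1}{49}\right) = - \frac{16}{49}$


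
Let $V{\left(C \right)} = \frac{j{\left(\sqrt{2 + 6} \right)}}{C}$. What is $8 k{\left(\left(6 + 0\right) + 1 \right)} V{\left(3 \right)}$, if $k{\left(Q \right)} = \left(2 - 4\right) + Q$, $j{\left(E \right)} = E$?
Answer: $\frac{80 \sqrt{2}}{3} \approx 37.712$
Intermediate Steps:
$V{\left(C \right)} = \frac{2 \sqrt{2}}{C}$ ($V{\left(C \right)} = \frac{\sqrt{2 + 6}}{C} = \frac{\sqrt{8}}{C} = \frac{2 \sqrt{2}}{C}$)
$k{\left(Q \right)} = -2 + Q$
$8 k{\left(\left(6 + 0\right) + 1 \right)} V{\left(3 \right)} = 8 \left(-2 + \left(\left(6 + 0\right) + 1\right)\right) \frac{2 \sqrt{2}}{3} = 8 \left(-2 + \left(6 + 1\right)\right) 2 \sqrt{2} \cdot \frac{1}{3} = 8 \left(-2 + 7\right) \frac{2 \sqrt{2}}{3} = 8 \cdot 5 \frac{2 \sqrt{2}}{3} = 8 \frac{10 \sqrt{2}}{3} = \frac{80 \sqrt{2}}{3}$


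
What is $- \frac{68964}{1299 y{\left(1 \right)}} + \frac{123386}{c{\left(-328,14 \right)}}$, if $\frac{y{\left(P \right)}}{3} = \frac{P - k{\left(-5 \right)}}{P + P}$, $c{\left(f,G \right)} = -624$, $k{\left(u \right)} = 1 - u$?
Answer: $- \frac{42927947}{225160} \approx -190.66$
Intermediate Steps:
$y{\left(P \right)} = \frac{3 \left(-6 + P\right)}{2 P}$ ($y{\left(P \right)} = 3 \frac{P - \left(1 - -5\right)}{P + P} = 3 \frac{P - \left(1 + 5\right)}{2 P} = 3 \left(P - 6\right) \frac{1}{2 P} = 3 \left(-6 + P\right) \frac{1}{2 P} = 3 \frac{-6 + P}{2 P} = \frac{3 \left(-6 + P\right)}{2 P}$)
$- \frac{68964}{1299 y{\left(1 \right)}} + \frac{123386}{c{\left(-328,14 \right)}} = - \frac{68964}{1299 \left(\frac{3}{2} - \frac{9}{1}\right)} + \frac{123386}{-624} = - \frac{68964}{1299 \left(\frac{3}{2} - 9\right)} + 123386 \left(- \frac{1}{624}\right) = - \frac{68964}{1299 \left(\frac{3}{2} - 9\right)} - \frac{61693}{312} = - \frac{68964}{1299 \left(- \frac{15}{2}\right)} - \frac{61693}{312} = - \frac{68964}{- \frac{19485}{2}} - \frac{61693}{312} = \left(-68964\right) \left(- \frac{2}{19485}\right) - \frac{61693}{312} = \frac{45976}{6495} - \frac{61693}{312} = - \frac{42927947}{225160}$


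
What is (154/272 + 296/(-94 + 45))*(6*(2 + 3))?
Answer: -547245/3332 ≈ -164.24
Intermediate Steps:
(154/272 + 296/(-94 + 45))*(6*(2 + 3)) = (154*(1/272) + 296/(-49))*(6*5) = (77/136 + 296*(-1/49))*30 = (77/136 - 296/49)*30 = -36483/6664*30 = -547245/3332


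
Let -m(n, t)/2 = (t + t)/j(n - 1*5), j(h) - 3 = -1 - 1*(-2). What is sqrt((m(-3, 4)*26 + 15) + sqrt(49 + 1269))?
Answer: sqrt(-89 + sqrt(1318)) ≈ 7.2592*I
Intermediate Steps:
j(h) = 4 (j(h) = 3 + (-1 - 1*(-2)) = 3 + (-1 + 2) = 3 + 1 = 4)
m(n, t) = -t (m(n, t) = -2*(t + t)/4 = -2*2*t/4 = -t)
sqrt((m(-3, 4)*26 + 15) + sqrt(49 + 1269)) = sqrt((-1*4*26 + 15) + sqrt(49 + 1269)) = sqrt((-4*26 + 15) + sqrt(1318)) = sqrt((-104 + 15) + sqrt(1318)) = sqrt(-89 + sqrt(1318))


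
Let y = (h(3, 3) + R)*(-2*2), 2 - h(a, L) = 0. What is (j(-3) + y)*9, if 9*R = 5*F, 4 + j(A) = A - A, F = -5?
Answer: -8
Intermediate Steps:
h(a, L) = 2 (h(a, L) = 2 - 1*0 = 2 + 0 = 2)
j(A) = -4 (j(A) = -4 + (A - A) = -4 + 0 = -4)
R = -25/9 (R = (5*(-5))/9 = (1/9)*(-25) = -25/9 ≈ -2.7778)
y = 28/9 (y = (2 - 25/9)*(-2*2) = -7/9*(-4) = 28/9 ≈ 3.1111)
(j(-3) + y)*9 = (-4 + 28/9)*9 = -8/9*9 = -8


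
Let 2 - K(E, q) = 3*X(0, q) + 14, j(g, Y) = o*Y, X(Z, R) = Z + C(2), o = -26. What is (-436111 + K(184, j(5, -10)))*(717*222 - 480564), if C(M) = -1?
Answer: 140164606800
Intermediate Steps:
X(Z, R) = -1 + Z (X(Z, R) = Z - 1 = -1 + Z)
j(g, Y) = -26*Y
K(E, q) = -9 (K(E, q) = 2 - (3*(-1 + 0) + 14) = 2 - (3*(-1) + 14) = 2 - (-3 + 14) = 2 - 1*11 = 2 - 11 = -9)
(-436111 + K(184, j(5, -10)))*(717*222 - 480564) = (-436111 - 9)*(717*222 - 480564) = -436120*(159174 - 480564) = -436120*(-321390) = 140164606800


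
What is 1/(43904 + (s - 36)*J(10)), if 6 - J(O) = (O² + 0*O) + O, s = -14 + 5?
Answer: 1/48584 ≈ 2.0583e-5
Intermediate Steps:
s = -9
J(O) = 6 - O - O² (J(O) = 6 - ((O² + 0*O) + O) = 6 - ((O² + 0) + O) = 6 - (O² + O) = 6 - (O + O²) = 6 + (-O - O²) = 6 - O - O²)
1/(43904 + (s - 36)*J(10)) = 1/(43904 + (-9 - 36)*(6 - 1*10 - 1*10²)) = 1/(43904 - 45*(6 - 10 - 1*100)) = 1/(43904 - 45*(6 - 10 - 100)) = 1/(43904 - 45*(-104)) = 1/(43904 + 4680) = 1/48584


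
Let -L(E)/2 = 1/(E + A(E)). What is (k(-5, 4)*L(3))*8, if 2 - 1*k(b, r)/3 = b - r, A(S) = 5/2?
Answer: -96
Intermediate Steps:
A(S) = 5/2 (A(S) = 5*(½) = 5/2)
k(b, r) = 6 - 3*b + 3*r (k(b, r) = 6 - 3*(b - r) = 6 + (-3*b + 3*r) = 6 - 3*b + 3*r)
L(E) = -2/(5/2 + E) (L(E) = -2/(E + 5/2) = -2/(5/2 + E))
(k(-5, 4)*L(3))*8 = ((6 - 3*(-5) + 3*4)*(-4/(5 + 2*3)))*8 = ((6 + 15 + 12)*(-4/(5 + 6)))*8 = (33*(-4/11))*8 = -12*8 = -96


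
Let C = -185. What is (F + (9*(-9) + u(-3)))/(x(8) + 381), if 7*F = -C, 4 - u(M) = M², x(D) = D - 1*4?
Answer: -417/2695 ≈ -0.15473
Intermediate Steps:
x(D) = -4 + D (x(D) = D - 4 = -4 + D)
u(M) = 4 - M²
F = 185/7 (F = (-1*(-185))/7 = (⅐)*185 = 185/7 ≈ 26.429)
(F + (9*(-9) + u(-3)))/(x(8) + 381) = (185/7 + (9*(-9) + (4 - 1*(-3)²)))/((-4 + 8) + 381) = (185/7 + (-81 + (4 - 1*9)))/(4 + 381) = (185/7 + (-81 + (4 - 9)))/385 = (185/7 + (-81 - 5))*(1/385) = (185/7 - 86)*(1/385) = -417/7*1/385 = -417/2695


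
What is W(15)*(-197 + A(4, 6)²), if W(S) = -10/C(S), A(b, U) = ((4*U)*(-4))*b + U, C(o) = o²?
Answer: -285374/45 ≈ -6341.6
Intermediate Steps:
A(b, U) = U - 16*U*b (A(b, U) = (-16*U)*b + U = -16*U*b + U = U - 16*U*b)
W(S) = -10/S²
W(15)*(-197 + A(4, 6)²) = (-10/15²)*(-197 + (6*(1 - 16*4))²) = (-10*1/225)*(-197 + (6*(1 - 64))²) = -2*(-197 + (6*(-63))²)/45 = -2*(-197 + (-378)²)/45 = -2*(-197 + 142884)/45 = -2/45*142687 = -285374/45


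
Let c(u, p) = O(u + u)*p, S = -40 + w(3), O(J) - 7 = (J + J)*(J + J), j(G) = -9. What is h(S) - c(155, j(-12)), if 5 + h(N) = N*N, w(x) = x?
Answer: 3461027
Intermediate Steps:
O(J) = 7 + 4*J² (O(J) = 7 + (J + J)*(J + J) = 7 + (2*J)*(2*J) = 7 + 4*J²)
S = -37 (S = -40 + 3 = -37)
c(u, p) = p*(7 + 16*u²) (c(u, p) = (7 + 4*(u + u)²)*p = (7 + 4*(2*u)²)*p = (7 + 4*(4*u²))*p = (7 + 16*u²)*p = p*(7 + 16*u²))
h(N) = -5 + N² (h(N) = -5 + N*N = -5 + N²)
h(S) - c(155, j(-12)) = (-5 + (-37)²) - (-9)*(7 + 16*155²) = (-5 + 1369) - (-9)*(7 + 16*24025) = 1364 - (-9)*(7 + 384400) = 1364 - (-9)*384407 = 1364 - 1*(-3459663) = 1364 + 3459663 = 3461027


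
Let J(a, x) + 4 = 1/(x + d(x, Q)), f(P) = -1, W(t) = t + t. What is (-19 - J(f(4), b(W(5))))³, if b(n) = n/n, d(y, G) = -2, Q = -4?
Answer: -2744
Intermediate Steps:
W(t) = 2*t
b(n) = 1
J(a, x) = -4 + 1/(-2 + x) (J(a, x) = -4 + 1/(x - 2) = -4 + 1/(-2 + x))
(-19 - J(f(4), b(W(5))))³ = (-19 - (9 - 4*1)/(-2 + 1))³ = (-19 - (9 - 4)/(-1))³ = (-19 - (-1)*5)³ = (-19 - 1*(-5))³ = (-19 + 5)³ = (-14)³ = -2744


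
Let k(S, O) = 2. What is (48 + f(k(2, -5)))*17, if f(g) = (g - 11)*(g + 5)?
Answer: -255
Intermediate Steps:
f(g) = (-11 + g)*(5 + g)
(48 + f(k(2, -5)))*17 = (48 + (-55 + 2² - 6*2))*17 = (48 + (-55 + 4 - 12))*17 = (48 - 63)*17 = -15*17 = -255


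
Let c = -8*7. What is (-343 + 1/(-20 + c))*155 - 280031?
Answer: -25323051/76 ≈ -3.3320e+5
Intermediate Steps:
c = -56
(-343 + 1/(-20 + c))*155 - 280031 = (-343 + 1/(-20 - 56))*155 - 280031 = (-343 + 1/(-76))*155 - 280031 = (-343 - 1/76)*155 - 280031 = -26069/76*155 - 280031 = -4040695/76 - 280031 = -25323051/76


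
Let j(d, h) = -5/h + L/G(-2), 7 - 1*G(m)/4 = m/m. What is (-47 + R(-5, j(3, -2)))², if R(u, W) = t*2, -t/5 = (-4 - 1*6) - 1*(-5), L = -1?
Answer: 9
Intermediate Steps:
G(m) = 24 (G(m) = 28 - 4*m/m = 28 - 4*1 = 28 - 4 = 24)
t = 25 (t = -5*((-4 - 1*6) - 1*(-5)) = -5*((-4 - 6) + 5) = -5*(-10 + 5) = -5*(-5) = 25)
j(d, h) = -1/24 - 5/h (j(d, h) = -5/h - 1/24 = -1/24 - 5/h)
R(u, W) = 50 (R(u, W) = 25*2 = 50)
(-47 + R(-5, j(3, -2)))² = (-47 + 50)² = 3² = 9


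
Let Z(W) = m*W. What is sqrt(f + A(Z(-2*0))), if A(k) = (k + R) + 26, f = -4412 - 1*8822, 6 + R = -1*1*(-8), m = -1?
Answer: I*sqrt(13206) ≈ 114.92*I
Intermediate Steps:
R = 2 (R = -6 - 1*1*(-8) = -6 - 1*(-8) = -6 + 8 = 2)
f = -13234 (f = -4412 - 8822 = -13234)
Z(W) = -W
A(k) = 28 + k (A(k) = (k + 2) + 26 = (2 + k) + 26 = 28 + k)
sqrt(f + A(Z(-2*0))) = sqrt(-13234 + (28 - (-2)*0)) = sqrt(-13234 + (28 - 1*0)) = sqrt(-13234 + (28 + 0)) = sqrt(-13234 + 28) = sqrt(-13206) = I*sqrt(13206)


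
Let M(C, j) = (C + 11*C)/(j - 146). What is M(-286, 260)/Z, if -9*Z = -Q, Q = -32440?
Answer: 1287/154090 ≈ 0.0083523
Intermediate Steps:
M(C, j) = 12*C/(-146 + j) (M(C, j) = (12*C)/(-146 + j) = 12*C/(-146 + j))
Z = -32440/9 (Z = -(-1)*(-32440)/9 = -1/9*32440 = -32440/9 ≈ -3604.4)
M(-286, 260)/Z = (12*(-286)/(-146 + 260))/(-32440/9) = (12*(-286)/114)*(-9/32440) = (12*(-286)*(1/114))*(-9/32440) = -572/19*(-9/32440) = 1287/154090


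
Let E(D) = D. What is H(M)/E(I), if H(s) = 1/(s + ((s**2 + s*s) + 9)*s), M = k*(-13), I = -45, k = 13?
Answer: 1/434488860 ≈ 2.3016e-9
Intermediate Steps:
M = -169 (M = 13*(-13) = -169)
H(s) = 1/(s + s*(9 + 2*s**2)) (H(s) = 1/(s + ((s**2 + s**2) + 9)*s) = 1/(s + (2*s**2 + 9)*s) = 1/(s + (9 + 2*s**2)*s) = 1/(s + s*(9 + 2*s**2)))
H(M)/E(I) = ((1/2)/(-169*(5 + (-169)**2)))/(-45) = ((1/2)*(-1/169)/(5 + 28561))*(-1/45) = ((1/2)*(-1/169)/28566)*(-1/45) = ((1/2)*(-1/169)*(1/28566))*(-1/45) = -1/9655308*(-1/45) = 1/434488860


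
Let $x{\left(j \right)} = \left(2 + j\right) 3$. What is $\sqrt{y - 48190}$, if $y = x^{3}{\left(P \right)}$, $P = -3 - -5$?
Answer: $i \sqrt{46462} \approx 215.55 i$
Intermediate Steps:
$P = 2$ ($P = -3 + 5 = 2$)
$x{\left(j \right)} = 6 + 3 j$
$y = 1728$ ($y = \left(6 + 3 \cdot 2\right)^{3} = \left(6 + 6\right)^{3} = 12^{3} = 1728$)
$\sqrt{y - 48190} = \sqrt{1728 - 48190} = \sqrt{-46462} = i \sqrt{46462}$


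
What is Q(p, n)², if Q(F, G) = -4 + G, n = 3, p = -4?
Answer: 1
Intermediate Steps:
Q(p, n)² = (-4 + 3)² = (-1)² = 1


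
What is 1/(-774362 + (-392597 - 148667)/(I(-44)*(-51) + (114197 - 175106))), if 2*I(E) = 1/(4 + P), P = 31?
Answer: -4263681/3301594658042 ≈ -1.2914e-6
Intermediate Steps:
I(E) = 1/70 (I(E) = 1/(2*(4 + 31)) = (½)/35 = (½)*(1/35) = 1/70)
1/(-774362 + (-392597 - 148667)/(I(-44)*(-51) + (114197 - 175106))) = 1/(-774362 + (-392597 - 148667)/((1/70)*(-51) + (114197 - 175106))) = 1/(-774362 - 541264/(-51/70 - 60909)) = 1/(-774362 - 541264/(-4263681/70)) = 1/(-774362 - 541264*(-70/4263681)) = 1/(-774362 + 37888480/4263681) = 1/(-3301594658042/4263681) = -4263681/3301594658042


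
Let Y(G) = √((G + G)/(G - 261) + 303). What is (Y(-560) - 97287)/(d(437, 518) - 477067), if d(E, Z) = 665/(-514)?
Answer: 16668506/81737701 - 514*√205153943/201319957563 ≈ 0.20389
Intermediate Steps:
d(E, Z) = -665/514 (d(E, Z) = 665*(-1/514) = -665/514)
Y(G) = √(303 + 2*G/(-261 + G)) (Y(G) = √((2*G)/(-261 + G) + 303) = √(2*G/(-261 + G) + 303) = √(303 + 2*G/(-261 + G)))
(Y(-560) - 97287)/(d(437, 518) - 477067) = (√((-79083 + 305*(-560))/(-261 - 560)) - 97287)/(-665/514 - 477067) = (√((-79083 - 170800)/(-821)) - 97287)/(-245213103/514) = (√(-1/821*(-249883)) - 97287)*(-514/245213103) = (√(249883/821) - 97287)*(-514/245213103) = (√205153943/821 - 97287)*(-514/245213103) = (-97287 + √205153943/821)*(-514/245213103) = 16668506/81737701 - 514*√205153943/201319957563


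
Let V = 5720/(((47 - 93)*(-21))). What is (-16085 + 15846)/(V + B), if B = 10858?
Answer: -115437/5247274 ≈ -0.021999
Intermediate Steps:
V = 2860/483 (V = 5720/((-46*(-21))) = 5720/966 = 5720*(1/966) = 2860/483 ≈ 5.9213)
(-16085 + 15846)/(V + B) = (-16085 + 15846)/(2860/483 + 10858) = -239/5247274/483 = -239*483/5247274 = -115437/5247274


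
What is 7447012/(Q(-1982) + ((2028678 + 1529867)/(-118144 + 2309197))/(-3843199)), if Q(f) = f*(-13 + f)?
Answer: 62708701693911891564/33296018628794148685 ≈ 1.8834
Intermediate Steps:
7447012/(Q(-1982) + ((2028678 + 1529867)/(-118144 + 2309197))/(-3843199)) = 7447012/(-1982*(-13 - 1982) + ((2028678 + 1529867)/(-118144 + 2309197))/(-3843199)) = 7447012/(-1982*(-1995) + (3558545/2191053)*(-1/3843199)) = 7447012/(3954090 + (3558545*(1/2191053))*(-1/3843199)) = 7447012/(3954090 + (3558545/2191053)*(-1/3843199)) = 7447012/(3954090 - 3558545/8420652698547) = 7447012/(33296018628794148685/8420652698547) = 7447012*(8420652698547/33296018628794148685) = 62708701693911891564/33296018628794148685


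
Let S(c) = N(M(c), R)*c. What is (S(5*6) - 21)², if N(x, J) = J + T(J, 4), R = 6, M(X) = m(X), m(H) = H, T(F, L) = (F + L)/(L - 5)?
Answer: 19881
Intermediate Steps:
T(F, L) = (F + L)/(-5 + L)
M(X) = X
N(x, J) = -4 (N(x, J) = J + (J + 4)/(-5 + 4) = J + (4 + J)/(-1) = J - (4 + J) = J + (-4 - J) = -4)
S(c) = -4*c
(S(5*6) - 21)² = (-20*6 - 21)² = (-4*30 - 21)² = (-120 - 21)² = (-141)² = 19881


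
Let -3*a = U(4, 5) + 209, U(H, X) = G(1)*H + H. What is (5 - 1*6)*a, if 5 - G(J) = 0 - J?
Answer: 79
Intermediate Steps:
G(J) = 5 + J (G(J) = 5 - (0 - J) = 5 - (-1)*J = 5 + J)
U(H, X) = 7*H (U(H, X) = (5 + 1)*H + H = 6*H + H = 7*H)
a = -79 (a = -(7*4 + 209)/3 = -(28 + 209)/3 = -⅓*237 = -79)
(5 - 1*6)*a = (5 - 1*6)*(-79) = (5 - 6)*(-79) = -1*(-79) = 79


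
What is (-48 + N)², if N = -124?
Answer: 29584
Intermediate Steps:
(-48 + N)² = (-48 - 124)² = (-172)² = 29584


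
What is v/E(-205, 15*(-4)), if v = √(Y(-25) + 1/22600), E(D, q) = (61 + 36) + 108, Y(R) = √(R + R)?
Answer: √(226 + 25538000*I*√2)/463300 ≈ 0.0091722 + 0.0091722*I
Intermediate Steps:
Y(R) = √2*√R (Y(R) = √(2*R) = √2*√R)
E(D, q) = 205 (E(D, q) = 97 + 108 = 205)
v = √(1/22600 + 5*I*√2) (v = √(√2*√(-25) + 1/22600) = √(√2*(5*I) + 1/22600) = √(5*I*√2 + 1/22600) = √(1/22600 + 5*I*√2) ≈ 1.8803 + 1.8803*I)
v/E(-205, 15*(-4)) = (√(226 + 25538000*I*√2)/2260)/205 = (√(226 + 25538000*I*√2)/2260)*(1/205) = √(226 + 25538000*I*√2)/463300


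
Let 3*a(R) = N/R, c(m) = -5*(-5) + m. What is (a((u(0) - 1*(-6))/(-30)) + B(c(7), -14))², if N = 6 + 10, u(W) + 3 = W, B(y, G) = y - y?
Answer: 25600/9 ≈ 2844.4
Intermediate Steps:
c(m) = 25 + m
B(y, G) = 0
u(W) = -3 + W
N = 16
a(R) = 16/(3*R) (a(R) = (16/R)/3 = 16/(3*R))
(a((u(0) - 1*(-6))/(-30)) + B(c(7), -14))² = (16/(3*((((-3 + 0) - 1*(-6))/(-30)))) + 0)² = (16/(3*(((-3 + 6)*(-1/30)))) + 0)² = (16/(3*((3*(-1/30)))) + 0)² = (16/(3*(-⅒)) + 0)² = ((16/3)*(-10) + 0)² = (-160/3 + 0)² = (-160/3)² = 25600/9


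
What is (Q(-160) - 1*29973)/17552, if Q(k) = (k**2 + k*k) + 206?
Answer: 21433/17552 ≈ 1.2211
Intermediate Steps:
Q(k) = 206 + 2*k**2 (Q(k) = (k**2 + k**2) + 206 = 2*k**2 + 206 = 206 + 2*k**2)
(Q(-160) - 1*29973)/17552 = ((206 + 2*(-160)**2) - 1*29973)/17552 = ((206 + 2*25600) - 29973)*(1/17552) = ((206 + 51200) - 29973)*(1/17552) = (51406 - 29973)*(1/17552) = 21433*(1/17552) = 21433/17552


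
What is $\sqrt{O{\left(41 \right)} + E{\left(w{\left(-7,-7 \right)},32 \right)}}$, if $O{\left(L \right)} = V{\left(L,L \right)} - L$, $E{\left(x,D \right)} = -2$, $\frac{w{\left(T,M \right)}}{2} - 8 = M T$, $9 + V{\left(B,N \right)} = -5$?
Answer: $i \sqrt{57} \approx 7.5498 i$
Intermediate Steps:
$V{\left(B,N \right)} = -14$ ($V{\left(B,N \right)} = -9 - 5 = -14$)
$w{\left(T,M \right)} = 16 + 2 M T$
$O{\left(L \right)} = -14 - L$
$\sqrt{O{\left(41 \right)} + E{\left(w{\left(-7,-7 \right)},32 \right)}} = \sqrt{\left(-14 - 41\right) - 2} = \sqrt{-55 - 2} = \sqrt{-57} = i \sqrt{57}$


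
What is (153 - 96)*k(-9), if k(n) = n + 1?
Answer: -456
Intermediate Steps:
k(n) = 1 + n
(153 - 96)*k(-9) = (153 - 96)*(1 - 9) = 57*(-8) = -456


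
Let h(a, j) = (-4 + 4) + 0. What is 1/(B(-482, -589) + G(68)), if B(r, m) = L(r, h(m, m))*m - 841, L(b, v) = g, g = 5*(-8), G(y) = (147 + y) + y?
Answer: 1/23002 ≈ 4.3474e-5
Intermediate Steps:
h(a, j) = 0 (h(a, j) = 0 + 0 = 0)
G(y) = 147 + 2*y
g = -40
L(b, v) = -40
B(r, m) = -841 - 40*m (B(r, m) = -40*m - 841 = -841 - 40*m)
1/(B(-482, -589) + G(68)) = 1/((-841 - 40*(-589)) + (147 + 2*68)) = 1/((-841 + 23560) + (147 + 136)) = 1/(22719 + 283) = 1/23002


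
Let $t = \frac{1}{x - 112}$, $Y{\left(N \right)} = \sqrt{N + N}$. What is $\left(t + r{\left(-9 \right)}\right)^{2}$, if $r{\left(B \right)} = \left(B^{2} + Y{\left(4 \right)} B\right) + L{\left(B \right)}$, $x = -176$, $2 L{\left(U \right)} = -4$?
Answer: $\frac{571355713}{82944} - \frac{22751 \sqrt{2}}{8} \approx 2866.6$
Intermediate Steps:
$L{\left(U \right)} = -2$ ($L{\left(U \right)} = \frac{1}{2} \left(-4\right) = -2$)
$Y{\left(N \right)} = \sqrt{2} \sqrt{N}$ ($Y{\left(N \right)} = \sqrt{2 N} = \sqrt{2} \sqrt{N}$)
$r{\left(B \right)} = -2 + B^{2} + 2 B \sqrt{2}$ ($r{\left(B \right)} = \left(B^{2} + \sqrt{2} \sqrt{4} B\right) - 2 = \left(B^{2} + \sqrt{2} \cdot 2 B\right) - 2 = \left(B^{2} + 2 \sqrt{2} B\right) - 2 = \left(B^{2} + 2 B \sqrt{2}\right) - 2 = -2 + B^{2} + 2 B \sqrt{2}$)
$t = - \frac{1}{288}$ ($t = \frac{1}{-176 - 112} = \frac{1}{-288} = - \frac{1}{288} \approx -0.0034722$)
$\left(t + r{\left(-9 \right)}\right)^{2} = \left(- \frac{1}{288} + \left(-2 + \left(-9\right)^{2} + 2 \left(-9\right) \sqrt{2}\right)\right)^{2} = \left(- \frac{1}{288} - \left(-79 + 18 \sqrt{2}\right)\right)^{2} = \left(- \frac{1}{288} + \left(79 - 18 \sqrt{2}\right)\right)^{2} = \left(\frac{22751}{288} - 18 \sqrt{2}\right)^{2}$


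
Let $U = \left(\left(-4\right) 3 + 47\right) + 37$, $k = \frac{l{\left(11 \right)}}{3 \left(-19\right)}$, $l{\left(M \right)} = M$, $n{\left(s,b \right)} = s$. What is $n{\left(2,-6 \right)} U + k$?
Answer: $\frac{8197}{57} \approx 143.81$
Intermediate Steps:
$k = - \frac{11}{57}$ ($k = \frac{11}{3 \left(-19\right)} = \frac{11}{-57} = 11 \left(- \frac{1}{57}\right) = - \frac{11}{57} \approx -0.19298$)
$U = 72$ ($U = \left(-12 + 47\right) + 37 = 35 + 37 = 72$)
$n{\left(2,-6 \right)} U + k = 2 \cdot 72 - \frac{11}{57} = 144 - \frac{11}{57} = \frac{8197}{57}$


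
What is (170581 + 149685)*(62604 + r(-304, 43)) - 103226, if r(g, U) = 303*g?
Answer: -9450512354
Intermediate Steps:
(170581 + 149685)*(62604 + r(-304, 43)) - 103226 = (170581 + 149685)*(62604 + 303*(-304)) - 103226 = 320266*(62604 - 92112) - 103226 = 320266*(-29508) - 103226 = -9450409128 - 103226 = -9450512354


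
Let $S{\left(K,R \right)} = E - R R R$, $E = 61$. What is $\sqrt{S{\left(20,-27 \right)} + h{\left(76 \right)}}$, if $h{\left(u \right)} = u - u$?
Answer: $4 \sqrt{1234} \approx 140.51$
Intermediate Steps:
$h{\left(u \right)} = 0$
$S{\left(K,R \right)} = 61 - R^{3}$ ($S{\left(K,R \right)} = 61 - R R R = 61 - R^{2} R = 61 - R^{3}$)
$\sqrt{S{\left(20,-27 \right)} + h{\left(76 \right)}} = \sqrt{\left(61 - \left(-27\right)^{3}\right) + 0} = \sqrt{\left(61 - -19683\right) + 0} = \sqrt{\left(61 + 19683\right) + 0} = \sqrt{19744 + 0} = \sqrt{19744} = 4 \sqrt{1234}$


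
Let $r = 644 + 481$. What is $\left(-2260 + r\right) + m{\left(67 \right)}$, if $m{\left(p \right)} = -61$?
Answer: $-1196$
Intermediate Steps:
$r = 1125$
$\left(-2260 + r\right) + m{\left(67 \right)} = \left(-2260 + 1125\right) - 61 = -1135 - 61 = -1196$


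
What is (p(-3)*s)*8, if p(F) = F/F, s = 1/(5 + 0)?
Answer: 8/5 ≈ 1.6000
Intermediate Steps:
s = ⅕ (s = 1/5 = ⅕ ≈ 0.20000)
p(F) = 1
(p(-3)*s)*8 = (1*(⅕))*8 = (⅕)*8 = 8/5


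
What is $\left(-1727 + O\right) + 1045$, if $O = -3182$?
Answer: $-3864$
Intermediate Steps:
$\left(-1727 + O\right) + 1045 = \left(-1727 - 3182\right) + 1045 = -4909 + 1045 = -3864$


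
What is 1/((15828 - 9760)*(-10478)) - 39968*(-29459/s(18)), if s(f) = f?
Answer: 37430393057642615/572224536 ≈ 6.5412e+7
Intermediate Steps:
1/((15828 - 9760)*(-10478)) - 39968*(-29459/s(18)) = 1/((15828 - 9760)*(-10478)) - 39968/(18/(-29459)) = -1/10478/6068 - 39968/(18*(-1/29459)) = (1/6068)*(-1/10478) - 39968/(-18/29459) = -1/63580504 - 39968*(-29459/18) = -1/63580504 + 588708656/9 = 37430393057642615/572224536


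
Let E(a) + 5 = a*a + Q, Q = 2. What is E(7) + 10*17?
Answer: 216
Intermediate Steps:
E(a) = -3 + a² (E(a) = -5 + (a*a + 2) = -5 + (a² + 2) = -5 + (2 + a²) = -3 + a²)
E(7) + 10*17 = (-3 + 7²) + 10*17 = (-3 + 49) + 170 = 46 + 170 = 216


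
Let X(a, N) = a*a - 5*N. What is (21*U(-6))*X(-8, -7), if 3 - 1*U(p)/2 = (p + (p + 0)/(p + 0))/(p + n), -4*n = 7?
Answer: 303534/31 ≈ 9791.4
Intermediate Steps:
n = -7/4 (n = -1/4*7 = -7/4 ≈ -1.7500)
X(a, N) = a**2 - 5*N
U(p) = 6 - 2*(1 + p)/(-7/4 + p) (U(p) = 6 - 2*(p + (p + 0)/(p + 0))/(p - 7/4) = 6 - 2*(p + p/p)/(-7/4 + p) = 6 - 2*(p + 1)/(-7/4 + p) = 6 - 2*(1 + p)/(-7/4 + p))
(21*U(-6))*X(-8, -7) = (21*(2*(-25 + 8*(-6))/(-7 + 4*(-6))))*((-8)**2 - 5*(-7)) = (21*(2*(-25 - 48)/(-7 - 24)))*(64 + 35) = (21*(2*(-73)/(-31)))*99 = (21*(2*(-1/31)*(-73)))*99 = (21*(146/31))*99 = (3066/31)*99 = 303534/31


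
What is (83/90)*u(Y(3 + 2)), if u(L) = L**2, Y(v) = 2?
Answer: 166/45 ≈ 3.6889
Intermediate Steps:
(83/90)*u(Y(3 + 2)) = (83/90)*2**2 = (83*(1/90))*4 = (83/90)*4 = 166/45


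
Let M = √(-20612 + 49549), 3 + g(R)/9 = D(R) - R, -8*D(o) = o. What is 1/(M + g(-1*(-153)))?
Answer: -100872/157134913 - 64*√28937/157134913 ≈ -0.00071123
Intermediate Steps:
D(o) = -o/8
g(R) = -27 - 81*R/8 (g(R) = -27 + 9*(-R/8 - R) = -27 + 9*(-9*R/8) = -27 - 81*R/8)
M = √28937 ≈ 170.11
1/(M + g(-1*(-153))) = 1/(√28937 + (-27 - (-81)*(-153)/8)) = 1/(√28937 + (-27 - 81/8*153)) = 1/(√28937 + (-27 - 12393/8)) = 1/(√28937 - 12609/8) = 1/(-12609/8 + √28937)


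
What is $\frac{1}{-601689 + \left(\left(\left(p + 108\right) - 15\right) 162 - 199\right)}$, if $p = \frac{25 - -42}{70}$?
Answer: $- \frac{35}{20533343} \approx -1.7045 \cdot 10^{-6}$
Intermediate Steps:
$p = \frac{67}{70}$ ($p = \left(25 + 42\right) \frac{1}{70} = 67 \cdot \frac{1}{70} = \frac{67}{70} \approx 0.95714$)
$\frac{1}{-601689 + \left(\left(\left(p + 108\right) - 15\right) 162 - 199\right)} = \frac{1}{-601689 - \left(199 - \left(\left(\frac{67}{70} + 108\right) - 15\right) 162\right)} = \frac{1}{-601689 - \left(199 - \left(\frac{7627}{70} - 15\right) 162\right)} = \frac{1}{-601689 + \left(\frac{6577}{70} \cdot 162 - 199\right)} = \frac{1}{-601689 + \left(\frac{532737}{35} - 199\right)} = \frac{1}{-601689 + \frac{525772}{35}} = \frac{1}{- \frac{20533343}{35}} = - \frac{35}{20533343}$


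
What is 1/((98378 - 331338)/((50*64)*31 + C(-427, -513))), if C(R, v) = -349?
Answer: -98851/232960 ≈ -0.42433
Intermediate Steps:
1/((98378 - 331338)/((50*64)*31 + C(-427, -513))) = 1/((98378 - 331338)/((50*64)*31 - 349)) = 1/(-232960/(3200*31 - 349)) = 1/(-232960/(99200 - 349)) = 1/(-232960/98851) = -98851/232960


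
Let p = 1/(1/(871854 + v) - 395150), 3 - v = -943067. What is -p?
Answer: 1814924/717167218599 ≈ 2.5307e-6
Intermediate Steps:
v = 943070 (v = 3 - 1*(-943067) = 3 + 943067 = 943070)
p = -1814924/717167218599 (p = 1/(1/(871854 + 943070) - 395150) = 1/(1/1814924 - 395150) = 1/(-717167218599/1814924) = -1814924/717167218599 ≈ -2.5307e-6)
-p = -1*(-1814924/717167218599) = 1814924/717167218599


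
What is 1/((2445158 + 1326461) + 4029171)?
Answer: 1/7800790 ≈ 1.2819e-7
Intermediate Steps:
1/((2445158 + 1326461) + 4029171) = 1/(3771619 + 4029171) = 1/7800790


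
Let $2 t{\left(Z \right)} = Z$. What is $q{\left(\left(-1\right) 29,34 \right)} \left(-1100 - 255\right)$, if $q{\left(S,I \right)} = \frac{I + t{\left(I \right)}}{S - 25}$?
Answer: $\frac{23035}{18} \approx 1279.7$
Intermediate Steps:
$t{\left(Z \right)} = \frac{Z}{2}$
$q{\left(S,I \right)} = \frac{3 I}{2 \left(-25 + S\right)}$ ($q{\left(S,I \right)} = \frac{I + \frac{I}{2}}{S - 25} = \frac{\frac{3}{2} I}{-25 + S} = \frac{3 I}{2 \left(-25 + S\right)}$)
$q{\left(\left(-1\right) 29,34 \right)} \left(-1100 - 255\right) = \frac{3}{2} \cdot 34 \frac{1}{-25 - 29} \left(-1100 - 255\right) = \frac{3}{2} \cdot 34 \frac{1}{-25 - 29} \left(-1355\right) = \frac{3}{2} \cdot 34 \frac{1}{-54} \left(-1355\right) = \frac{3}{2} \cdot 34 \left(- \frac{1}{54}\right) \left(-1355\right) = \left(- \frac{17}{18}\right) \left(-1355\right) = \frac{23035}{18}$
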